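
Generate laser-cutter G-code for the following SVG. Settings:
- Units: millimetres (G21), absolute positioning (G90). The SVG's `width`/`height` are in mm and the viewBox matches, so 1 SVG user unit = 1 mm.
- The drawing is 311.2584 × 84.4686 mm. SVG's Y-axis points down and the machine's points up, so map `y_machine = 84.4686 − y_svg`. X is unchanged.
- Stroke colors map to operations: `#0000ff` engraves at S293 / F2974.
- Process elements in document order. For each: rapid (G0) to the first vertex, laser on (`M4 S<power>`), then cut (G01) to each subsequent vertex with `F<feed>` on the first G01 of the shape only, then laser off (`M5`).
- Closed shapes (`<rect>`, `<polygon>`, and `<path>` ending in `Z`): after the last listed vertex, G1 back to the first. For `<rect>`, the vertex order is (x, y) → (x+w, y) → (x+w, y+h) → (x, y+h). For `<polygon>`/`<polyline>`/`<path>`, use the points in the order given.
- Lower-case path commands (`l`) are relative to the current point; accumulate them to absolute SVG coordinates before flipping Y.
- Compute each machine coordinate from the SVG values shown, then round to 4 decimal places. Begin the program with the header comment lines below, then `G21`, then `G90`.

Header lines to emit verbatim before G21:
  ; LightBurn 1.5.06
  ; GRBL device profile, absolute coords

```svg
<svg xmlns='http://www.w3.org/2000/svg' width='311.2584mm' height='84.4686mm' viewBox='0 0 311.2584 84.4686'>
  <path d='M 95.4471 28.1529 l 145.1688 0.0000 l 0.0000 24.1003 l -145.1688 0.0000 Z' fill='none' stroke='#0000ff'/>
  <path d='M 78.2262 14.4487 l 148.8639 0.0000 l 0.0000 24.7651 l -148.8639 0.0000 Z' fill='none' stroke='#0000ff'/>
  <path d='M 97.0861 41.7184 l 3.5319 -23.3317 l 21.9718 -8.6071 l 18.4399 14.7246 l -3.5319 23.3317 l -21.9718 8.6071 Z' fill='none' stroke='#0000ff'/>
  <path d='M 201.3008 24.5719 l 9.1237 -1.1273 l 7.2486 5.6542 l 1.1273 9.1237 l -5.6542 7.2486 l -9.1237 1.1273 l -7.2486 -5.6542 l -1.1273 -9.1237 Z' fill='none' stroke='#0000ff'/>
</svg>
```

; LightBurn 1.5.06
; GRBL device profile, absolute coords
G21
G90
G0 X95.4471 Y56.3157
M4 S293
G01 X240.6159 Y56.3157 F2974
G01 X240.6159 Y32.2154
G01 X95.4471 Y32.2154
G01 X95.4471 Y56.3157
M5
G0 X78.2262 Y70.0199
M4 S293
G01 X227.0901 Y70.0199 F2974
G01 X227.0901 Y45.2548
G01 X78.2262 Y45.2548
G01 X78.2262 Y70.0199
M5
G0 X97.0861 Y42.7502
M4 S293
G01 X100.6180 Y66.0819 F2974
G01 X122.5898 Y74.6890
G01 X141.0297 Y59.9644
G01 X137.4978 Y36.6327
G01 X115.5260 Y28.0256
G01 X97.0861 Y42.7502
M5
G0 X201.3008 Y59.8967
M4 S293
G01 X210.4245 Y61.0240 F2974
G01 X217.6731 Y55.3698
G01 X218.8004 Y46.2461
G01 X213.1462 Y38.9975
G01 X204.0225 Y37.8702
G01 X196.7739 Y43.5244
G01 X195.6466 Y52.6481
G01 X201.3008 Y59.8967
M5

1 u = 1 mm; y_m = 84.4686 − y.

[1] `<path>` rectangle, #0000ff→engrave S293 F2974: (95.4471,56.3157) → (240.6159,56.3157) → (240.6159,32.2154) → (95.4471,32.2154) → (95.4471,56.3157) (closed)

[2] `<path>` rectangle, #0000ff→engrave S293 F2974: (78.2262,70.0199) → (227.0901,70.0199) → (227.0901,45.2548) → (78.2262,45.2548) → (78.2262,70.0199) (closed)

[3] `<path>` regular polygon, #0000ff→engrave S293 F2974: (97.0861,42.7502) → (100.6180,66.0819) → (122.5898,74.6890) → (141.0297,59.9644) → (137.4978,36.6327) → (115.5260,28.0256) → (97.0861,42.7502) (closed)

[4] `<path>` regular polygon, #0000ff→engrave S293 F2974: (201.3008,59.8967) → (210.4245,61.0240) → (217.6731,55.3698) → (218.8004,46.2461) → (213.1462,38.9975) → (204.0225,37.8702) → (196.7739,43.5244) → (195.6466,52.6481) → (201.3008,59.8967) (closed)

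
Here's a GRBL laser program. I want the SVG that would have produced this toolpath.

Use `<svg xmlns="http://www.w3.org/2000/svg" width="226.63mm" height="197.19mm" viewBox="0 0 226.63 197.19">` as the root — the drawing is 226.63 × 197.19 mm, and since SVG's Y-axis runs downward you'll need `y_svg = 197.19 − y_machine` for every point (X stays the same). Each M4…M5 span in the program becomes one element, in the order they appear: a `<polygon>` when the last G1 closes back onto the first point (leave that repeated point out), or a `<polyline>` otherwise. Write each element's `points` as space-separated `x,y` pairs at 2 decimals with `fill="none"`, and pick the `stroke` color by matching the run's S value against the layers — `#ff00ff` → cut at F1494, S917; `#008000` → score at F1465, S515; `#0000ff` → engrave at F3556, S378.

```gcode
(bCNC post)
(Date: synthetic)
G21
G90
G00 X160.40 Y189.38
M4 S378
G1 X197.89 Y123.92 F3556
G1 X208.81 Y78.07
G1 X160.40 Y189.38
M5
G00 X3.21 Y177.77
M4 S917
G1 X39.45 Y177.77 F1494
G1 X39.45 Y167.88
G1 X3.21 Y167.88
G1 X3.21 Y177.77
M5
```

<svg xmlns="http://www.w3.org/2000/svg" width="226.63mm" height="197.19mm" viewBox="0 0 226.63 197.19">
  <polygon points="160.40,7.81 197.89,73.27 208.81,119.12" fill="none" stroke="#0000ff"/>
  <polygon points="3.21,19.42 39.45,19.42 39.45,29.31 3.21,29.31" fill="none" stroke="#ff00ff"/>
</svg>

y_svg = 197.19 − y_m.

[1] S378→`#0000ff` (engrave); closed run; points: 160.40,7.81 197.89,73.27 208.81,119.12

[2] S917→`#ff00ff` (cut); closed run; points: 3.21,19.42 39.45,19.42 39.45,29.31 3.21,29.31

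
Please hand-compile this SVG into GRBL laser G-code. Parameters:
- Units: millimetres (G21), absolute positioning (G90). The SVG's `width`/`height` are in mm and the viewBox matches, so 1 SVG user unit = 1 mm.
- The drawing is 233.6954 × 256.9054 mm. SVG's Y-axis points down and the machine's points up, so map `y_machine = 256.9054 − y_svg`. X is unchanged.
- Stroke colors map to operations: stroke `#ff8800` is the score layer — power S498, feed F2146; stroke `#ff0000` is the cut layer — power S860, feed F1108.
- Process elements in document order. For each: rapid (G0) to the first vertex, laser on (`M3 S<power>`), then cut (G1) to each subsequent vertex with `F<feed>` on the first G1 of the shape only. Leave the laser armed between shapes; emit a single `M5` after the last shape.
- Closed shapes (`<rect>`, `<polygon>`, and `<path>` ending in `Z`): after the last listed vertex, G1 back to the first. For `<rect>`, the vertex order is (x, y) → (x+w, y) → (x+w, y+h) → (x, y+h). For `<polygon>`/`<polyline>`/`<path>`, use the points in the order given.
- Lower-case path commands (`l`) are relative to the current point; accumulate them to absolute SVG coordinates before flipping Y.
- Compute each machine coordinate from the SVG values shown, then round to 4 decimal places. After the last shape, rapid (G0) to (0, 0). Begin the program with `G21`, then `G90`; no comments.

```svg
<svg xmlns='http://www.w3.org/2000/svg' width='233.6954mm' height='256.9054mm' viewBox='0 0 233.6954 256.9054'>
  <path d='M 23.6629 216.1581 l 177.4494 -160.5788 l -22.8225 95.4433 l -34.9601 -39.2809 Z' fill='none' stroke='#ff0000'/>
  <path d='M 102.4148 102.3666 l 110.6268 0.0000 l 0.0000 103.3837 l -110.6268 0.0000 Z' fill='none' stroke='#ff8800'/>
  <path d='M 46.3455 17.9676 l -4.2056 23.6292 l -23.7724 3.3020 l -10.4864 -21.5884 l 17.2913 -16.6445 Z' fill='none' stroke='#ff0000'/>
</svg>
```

G21
G90
G0 X23.6629 Y40.7473
M3 S860
G1 X201.1123 Y201.3261 F1108
G1 X178.2898 Y105.8828
G1 X143.3297 Y145.1637
G1 X23.6629 Y40.7473
G0 X102.4148 Y154.5388
M3 S498
G1 X213.0416 Y154.5388 F2146
G1 X213.0416 Y51.1551
G1 X102.4148 Y51.1551
G1 X102.4148 Y154.5388
G0 X46.3455 Y238.9378
M3 S860
G1 X42.1399 Y215.3086 F1108
G1 X18.3675 Y212.0066
G1 X7.8811 Y233.5950
G1 X25.1724 Y250.2395
G1 X46.3455 Y238.9378
M5
G0 X0.0000 Y0.0000

Since the viewBox matches the mm dimensions, user units are millimetres directly. The only transform is the Y-flip y_m = 256.9054 − y_svg.

Shape 1 is a closed polygon drawn with `<path>`. Its stroke #ff0000 means cut at S860, F1108. After flipping Y the toolpath is (23.6629,40.7473) → (201.1123,201.3261) → (178.2898,105.8828) → (143.3297,145.1637) → (23.6629,40.7473), returning to the start.

Shape 2 is a rectangle drawn with `<path>`. Its stroke #ff8800 means score at S498, F2146. After flipping Y the toolpath is (102.4148,154.5388) → (213.0416,154.5388) → (213.0416,51.1551) → (102.4148,51.1551) → (102.4148,154.5388), returning to the start.

Shape 3 is a regular polygon drawn with `<path>`. Its stroke #ff0000 means cut at S860, F1108. After flipping Y the toolpath is (46.3455,238.9378) → (42.1399,215.3086) → (18.3675,212.0066) → (7.8811,233.5950) → (25.1724,250.2395) → (46.3455,238.9378), returning to the start.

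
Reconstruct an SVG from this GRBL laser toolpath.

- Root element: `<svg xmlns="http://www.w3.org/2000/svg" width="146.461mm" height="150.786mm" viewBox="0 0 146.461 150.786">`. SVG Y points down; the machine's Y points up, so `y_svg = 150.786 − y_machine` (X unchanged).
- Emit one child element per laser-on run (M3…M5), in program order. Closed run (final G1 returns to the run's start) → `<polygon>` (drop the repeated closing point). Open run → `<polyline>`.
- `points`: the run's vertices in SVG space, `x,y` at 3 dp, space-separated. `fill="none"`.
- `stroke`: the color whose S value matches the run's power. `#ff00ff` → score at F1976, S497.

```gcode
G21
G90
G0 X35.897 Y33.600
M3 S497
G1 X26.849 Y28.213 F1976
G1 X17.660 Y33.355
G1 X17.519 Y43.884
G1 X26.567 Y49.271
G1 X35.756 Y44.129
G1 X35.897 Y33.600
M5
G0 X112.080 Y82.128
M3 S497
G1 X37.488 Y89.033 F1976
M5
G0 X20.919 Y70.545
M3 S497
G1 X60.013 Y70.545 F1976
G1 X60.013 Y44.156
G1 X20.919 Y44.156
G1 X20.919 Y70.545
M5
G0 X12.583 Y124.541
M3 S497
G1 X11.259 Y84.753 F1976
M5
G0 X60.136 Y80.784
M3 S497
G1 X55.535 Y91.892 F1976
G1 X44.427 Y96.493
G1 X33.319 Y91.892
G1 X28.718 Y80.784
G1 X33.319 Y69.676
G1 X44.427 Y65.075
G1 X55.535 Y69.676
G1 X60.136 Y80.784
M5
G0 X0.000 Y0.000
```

Each laser-on run becomes one SVG element. Flip Y back into SVG space with y_svg = 150.786 − y_machine. Every run uses S497, so all elements get stroke `#ff00ff` (score).

Run 1: The run returns to its start, so emit a `<polygon>` with points (Y-flipped): 35.897,117.186 26.849,122.573 17.660,117.431 17.519,106.902 26.567,101.515 35.756,106.657.

Run 2: The run is open, so emit a `<polyline>` with points (Y-flipped): 112.080,68.658 37.488,61.753.

Run 3: The run returns to its start, so emit a `<polygon>` with points (Y-flipped): 20.919,80.241 60.013,80.241 60.013,106.630 20.919,106.630.

Run 4: The run is open, so emit a `<polyline>` with points (Y-flipped): 12.583,26.245 11.259,66.033.

Run 5: The run returns to its start, so emit a `<polygon>` with points (Y-flipped): 60.136,70.002 55.535,58.894 44.427,54.293 33.319,58.894 28.718,70.002 33.319,81.110 44.427,85.711 55.535,81.110.

<svg xmlns="http://www.w3.org/2000/svg" width="146.461mm" height="150.786mm" viewBox="0 0 146.461 150.786">
  <polygon points="35.897,117.186 26.849,122.573 17.660,117.431 17.519,106.902 26.567,101.515 35.756,106.657" fill="none" stroke="#ff00ff"/>
  <polyline points="112.080,68.658 37.488,61.753" fill="none" stroke="#ff00ff"/>
  <polygon points="20.919,80.241 60.013,80.241 60.013,106.630 20.919,106.630" fill="none" stroke="#ff00ff"/>
  <polyline points="12.583,26.245 11.259,66.033" fill="none" stroke="#ff00ff"/>
  <polygon points="60.136,70.002 55.535,58.894 44.427,54.293 33.319,58.894 28.718,70.002 33.319,81.110 44.427,85.711 55.535,81.110" fill="none" stroke="#ff00ff"/>
</svg>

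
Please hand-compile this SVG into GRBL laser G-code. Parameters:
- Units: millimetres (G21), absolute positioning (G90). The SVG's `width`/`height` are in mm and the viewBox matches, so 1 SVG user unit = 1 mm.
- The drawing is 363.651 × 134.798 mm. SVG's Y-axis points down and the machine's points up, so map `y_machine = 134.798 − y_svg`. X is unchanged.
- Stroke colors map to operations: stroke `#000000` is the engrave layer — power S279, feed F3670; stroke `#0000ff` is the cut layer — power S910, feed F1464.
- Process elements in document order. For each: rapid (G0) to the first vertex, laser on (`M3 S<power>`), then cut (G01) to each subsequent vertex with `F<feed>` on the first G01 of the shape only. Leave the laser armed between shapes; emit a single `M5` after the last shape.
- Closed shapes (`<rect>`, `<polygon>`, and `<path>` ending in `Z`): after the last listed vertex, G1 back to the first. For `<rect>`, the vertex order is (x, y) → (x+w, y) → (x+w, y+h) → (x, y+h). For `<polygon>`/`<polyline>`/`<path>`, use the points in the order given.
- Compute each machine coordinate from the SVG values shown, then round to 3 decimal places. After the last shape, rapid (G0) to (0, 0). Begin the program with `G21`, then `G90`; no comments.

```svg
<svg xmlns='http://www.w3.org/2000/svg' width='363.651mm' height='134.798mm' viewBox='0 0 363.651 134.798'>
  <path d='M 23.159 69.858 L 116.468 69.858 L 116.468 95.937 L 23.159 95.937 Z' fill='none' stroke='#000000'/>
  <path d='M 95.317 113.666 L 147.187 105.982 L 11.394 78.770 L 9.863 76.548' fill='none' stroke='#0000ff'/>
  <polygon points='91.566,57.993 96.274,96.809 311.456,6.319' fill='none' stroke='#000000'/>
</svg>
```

viewBox `0 0 363.651 134.798` with mm width/height → 1 unit = 1 mm. Flip: y_m = 134.798 − y_svg.

**Shape 1** — `<path>` rectangle, stroke `#000000` → engrave (S279, F3670). Machine vertices: (23.159,64.940) → (116.468,64.940) → (116.468,38.861) → (23.159,38.861) → (23.159,64.940). Closed: final G1 returns to the first vertex.

**Shape 2** — `<path>` open polyline, stroke `#0000ff` → cut (S910, F1464). Machine vertices: (95.317,21.132) → (147.187,28.816) → (11.394,56.028) → (9.863,58.250). Open path.

**Shape 3** — `<polygon>` closed polygon, stroke `#000000` → engrave (S279, F3670). Machine vertices: (91.566,76.805) → (96.274,37.989) → (311.456,128.479) → (91.566,76.805). Closed: final G1 returns to the first vertex.

G21
G90
G0 X23.159 Y64.940
M3 S279
G01 X116.468 Y64.940 F3670
G01 X116.468 Y38.861
G01 X23.159 Y38.861
G01 X23.159 Y64.940
G0 X95.317 Y21.132
M3 S910
G01 X147.187 Y28.816 F1464
G01 X11.394 Y56.028
G01 X9.863 Y58.250
G0 X91.566 Y76.805
M3 S279
G01 X96.274 Y37.989 F3670
G01 X311.456 Y128.479
G01 X91.566 Y76.805
M5
G0 X0.000 Y0.000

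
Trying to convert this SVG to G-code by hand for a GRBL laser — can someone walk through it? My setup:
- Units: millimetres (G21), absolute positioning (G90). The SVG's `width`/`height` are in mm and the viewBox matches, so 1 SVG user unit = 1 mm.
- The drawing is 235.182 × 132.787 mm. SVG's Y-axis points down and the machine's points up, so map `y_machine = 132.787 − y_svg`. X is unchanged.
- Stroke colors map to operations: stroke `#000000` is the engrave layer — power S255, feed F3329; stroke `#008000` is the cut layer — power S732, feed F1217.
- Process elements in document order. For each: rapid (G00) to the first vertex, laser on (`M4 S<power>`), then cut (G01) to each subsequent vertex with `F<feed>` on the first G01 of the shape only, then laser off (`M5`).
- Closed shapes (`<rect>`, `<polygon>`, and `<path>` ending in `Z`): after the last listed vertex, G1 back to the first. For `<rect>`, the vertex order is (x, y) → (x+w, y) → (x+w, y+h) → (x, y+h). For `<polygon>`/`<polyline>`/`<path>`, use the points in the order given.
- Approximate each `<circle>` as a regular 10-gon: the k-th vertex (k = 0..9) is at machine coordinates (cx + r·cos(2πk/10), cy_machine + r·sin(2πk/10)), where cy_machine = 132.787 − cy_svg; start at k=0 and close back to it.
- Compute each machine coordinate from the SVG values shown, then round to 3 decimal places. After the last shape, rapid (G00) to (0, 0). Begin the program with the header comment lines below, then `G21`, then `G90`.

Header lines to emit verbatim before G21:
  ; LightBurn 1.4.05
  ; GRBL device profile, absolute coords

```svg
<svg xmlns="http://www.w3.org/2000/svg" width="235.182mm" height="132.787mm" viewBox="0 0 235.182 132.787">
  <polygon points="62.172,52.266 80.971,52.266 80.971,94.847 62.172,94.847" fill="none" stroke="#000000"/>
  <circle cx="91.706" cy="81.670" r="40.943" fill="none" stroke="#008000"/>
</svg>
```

Since the viewBox matches the mm dimensions, user units are millimetres directly. The only transform is the Y-flip y_m = 132.787 − y_svg.

Shape 1 is a rectangle drawn with `<polygon>`. Its stroke #000000 means engrave at S255, F3329. After flipping Y the toolpath is (62.172,80.521) → (80.971,80.521) → (80.971,37.940) → (62.172,37.940) → (62.172,80.521), returning to the start.

Shape 2 is a circle drawn with `<circle>`. Its stroke #008000 means cut at S732, F1217. After flipping Y the toolpath is (132.649,51.117) → (124.830,75.183) → (104.358,90.056) → (79.054,90.056) → (58.582,75.183) → (50.763,51.117) → (58.582,27.051) → (79.054,12.178) → (104.358,12.178) → (124.830,27.051) → (132.649,51.117), returning to the start.

; LightBurn 1.4.05
; GRBL device profile, absolute coords
G21
G90
G00 X62.172 Y80.521
M4 S255
G01 X80.971 Y80.521 F3329
G01 X80.971 Y37.940
G01 X62.172 Y37.940
G01 X62.172 Y80.521
M5
G00 X132.649 Y51.117
M4 S732
G01 X124.830 Y75.183 F1217
G01 X104.358 Y90.056
G01 X79.054 Y90.056
G01 X58.582 Y75.183
G01 X50.763 Y51.117
G01 X58.582 Y27.051
G01 X79.054 Y12.178
G01 X104.358 Y12.178
G01 X124.830 Y27.051
G01 X132.649 Y51.117
M5
G00 X0.000 Y0.000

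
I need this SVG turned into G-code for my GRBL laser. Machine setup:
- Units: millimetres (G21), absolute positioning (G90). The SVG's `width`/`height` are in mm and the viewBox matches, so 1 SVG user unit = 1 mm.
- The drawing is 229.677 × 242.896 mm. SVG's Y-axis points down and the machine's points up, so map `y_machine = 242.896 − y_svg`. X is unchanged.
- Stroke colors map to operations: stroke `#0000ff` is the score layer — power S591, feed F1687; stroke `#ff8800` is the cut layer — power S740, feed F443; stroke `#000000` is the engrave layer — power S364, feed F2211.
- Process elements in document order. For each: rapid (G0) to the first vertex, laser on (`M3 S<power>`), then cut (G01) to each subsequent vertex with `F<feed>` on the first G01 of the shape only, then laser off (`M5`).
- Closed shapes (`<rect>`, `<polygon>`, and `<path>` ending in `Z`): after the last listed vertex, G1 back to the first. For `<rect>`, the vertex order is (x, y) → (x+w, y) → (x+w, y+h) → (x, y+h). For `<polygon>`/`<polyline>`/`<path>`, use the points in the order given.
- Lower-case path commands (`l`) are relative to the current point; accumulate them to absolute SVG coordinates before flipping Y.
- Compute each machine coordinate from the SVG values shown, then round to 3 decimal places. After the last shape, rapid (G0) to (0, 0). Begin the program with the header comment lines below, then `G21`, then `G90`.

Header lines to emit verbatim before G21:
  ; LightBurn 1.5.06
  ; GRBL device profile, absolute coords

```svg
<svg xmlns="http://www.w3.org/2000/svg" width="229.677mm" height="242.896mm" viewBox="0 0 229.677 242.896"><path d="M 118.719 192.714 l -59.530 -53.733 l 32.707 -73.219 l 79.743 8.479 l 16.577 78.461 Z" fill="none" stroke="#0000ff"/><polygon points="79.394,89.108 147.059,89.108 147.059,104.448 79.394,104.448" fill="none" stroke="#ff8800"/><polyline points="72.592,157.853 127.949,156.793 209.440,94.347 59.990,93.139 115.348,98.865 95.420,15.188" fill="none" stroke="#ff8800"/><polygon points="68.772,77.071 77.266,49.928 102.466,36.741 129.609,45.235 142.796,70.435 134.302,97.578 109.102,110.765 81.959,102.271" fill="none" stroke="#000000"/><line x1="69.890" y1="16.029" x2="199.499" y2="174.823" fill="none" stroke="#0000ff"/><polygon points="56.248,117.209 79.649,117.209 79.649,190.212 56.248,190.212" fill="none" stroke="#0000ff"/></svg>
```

; LightBurn 1.5.06
; GRBL device profile, absolute coords
G21
G90
G0 X118.719 Y50.182
M3 S591
G01 X59.189 Y103.915 F1687
G01 X91.896 Y177.134
G01 X171.639 Y168.655
G01 X188.216 Y90.194
G01 X118.719 Y50.182
M5
G0 X79.394 Y153.788
M3 S740
G01 X147.059 Y153.788 F443
G01 X147.059 Y138.448
G01 X79.394 Y138.448
G01 X79.394 Y153.788
M5
G0 X72.592 Y85.043
M3 S740
G01 X127.949 Y86.103 F443
G01 X209.440 Y148.549
G01 X59.990 Y149.757
G01 X115.348 Y144.031
G01 X95.420 Y227.708
M5
G0 X68.772 Y165.825
M3 S364
G01 X77.266 Y192.968 F2211
G01 X102.466 Y206.155
G01 X129.609 Y197.661
G01 X142.796 Y172.461
G01 X134.302 Y145.318
G01 X109.102 Y132.131
G01 X81.959 Y140.625
G01 X68.772 Y165.825
M5
G0 X69.890 Y226.867
M3 S591
G01 X199.499 Y68.073 F1687
M5
G0 X56.248 Y125.687
M3 S591
G01 X79.649 Y125.687 F1687
G01 X79.649 Y52.684
G01 X56.248 Y52.684
G01 X56.248 Y125.687
M5
G0 X0.000 Y0.000

1 u = 1 mm; y_m = 242.896 − y.

[1] `<path>` regular polygon, #0000ff→score S591 F1687: (118.719,50.182) → (59.189,103.915) → (91.896,177.134) → (171.639,168.655) → (188.216,90.194) → (118.719,50.182) (closed)

[2] `<polygon>` rectangle, #ff8800→cut S740 F443: (79.394,153.788) → (147.059,153.788) → (147.059,138.448) → (79.394,138.448) → (79.394,153.788) (closed)

[3] `<polyline>` open polyline, #ff8800→cut S740 F443: (72.592,85.043) → (127.949,86.103) → (209.440,148.549) → (59.990,149.757) → (115.348,144.031) → (95.420,227.708)

[4] `<polygon>` regular polygon, #000000→engrave S364 F2211: (68.772,165.825) → (77.266,192.968) → (102.466,206.155) → (129.609,197.661) → (142.796,172.461) → (134.302,145.318) → (109.102,132.131) → (81.959,140.625) → (68.772,165.825) (closed)

[5] `<line>` line segment, #0000ff→score S591 F1687: (69.890,226.867) → (199.499,68.073)

[6] `<polygon>` rectangle, #0000ff→score S591 F1687: (56.248,125.687) → (79.649,125.687) → (79.649,52.684) → (56.248,52.684) → (56.248,125.687) (closed)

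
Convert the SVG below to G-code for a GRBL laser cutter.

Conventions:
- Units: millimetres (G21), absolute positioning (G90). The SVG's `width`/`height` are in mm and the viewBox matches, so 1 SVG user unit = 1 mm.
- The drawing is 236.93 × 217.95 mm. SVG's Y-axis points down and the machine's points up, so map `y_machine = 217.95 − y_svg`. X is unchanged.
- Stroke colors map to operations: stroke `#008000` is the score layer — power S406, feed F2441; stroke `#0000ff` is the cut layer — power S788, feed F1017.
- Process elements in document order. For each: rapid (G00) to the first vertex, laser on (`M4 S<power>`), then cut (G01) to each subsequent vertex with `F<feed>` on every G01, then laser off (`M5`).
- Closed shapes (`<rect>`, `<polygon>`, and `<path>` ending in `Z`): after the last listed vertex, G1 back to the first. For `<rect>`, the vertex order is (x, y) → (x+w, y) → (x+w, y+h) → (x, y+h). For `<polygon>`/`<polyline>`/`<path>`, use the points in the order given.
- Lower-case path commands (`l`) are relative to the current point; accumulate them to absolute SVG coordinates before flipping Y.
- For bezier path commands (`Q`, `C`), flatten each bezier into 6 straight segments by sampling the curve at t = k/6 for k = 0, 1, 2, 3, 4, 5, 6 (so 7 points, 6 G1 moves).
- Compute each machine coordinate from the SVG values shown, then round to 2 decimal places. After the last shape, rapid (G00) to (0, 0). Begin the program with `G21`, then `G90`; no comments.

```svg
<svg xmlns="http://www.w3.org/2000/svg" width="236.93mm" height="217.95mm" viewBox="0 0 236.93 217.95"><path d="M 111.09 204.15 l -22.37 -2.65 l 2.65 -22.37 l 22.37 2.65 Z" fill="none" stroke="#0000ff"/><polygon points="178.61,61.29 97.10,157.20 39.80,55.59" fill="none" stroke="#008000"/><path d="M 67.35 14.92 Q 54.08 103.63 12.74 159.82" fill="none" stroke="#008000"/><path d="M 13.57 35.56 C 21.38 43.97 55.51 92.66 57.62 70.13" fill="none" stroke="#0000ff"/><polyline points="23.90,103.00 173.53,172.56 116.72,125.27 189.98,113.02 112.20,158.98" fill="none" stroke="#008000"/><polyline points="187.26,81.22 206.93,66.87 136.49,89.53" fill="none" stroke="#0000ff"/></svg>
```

G21
G90
G00 X111.09 Y13.80
M4 S788
G01 X88.72 Y16.45 F1017
G01 X91.37 Y38.82 F1017
G01 X113.74 Y36.17 F1017
G01 X111.09 Y13.80 F1017
M5
G00 X178.61 Y156.66
M4 S406
G01 X97.10 Y60.75 F2441
G01 X39.80 Y162.36 F2441
G01 X178.61 Y156.66 F2441
M5
G00 X67.35 Y203.03
M4 S406
G01 X62.15 Y174.36 F2441
G01 X55.38 Y147.50 F2441
G01 X47.06 Y122.45 F2441
G01 X37.18 Y99.20 F2441
G01 X25.74 Y77.76 F2441
G01 X12.74 Y58.13 F2441
M5
G00 X13.57 Y182.39
M4 S788
G01 X19.40 Y175.34 F1017
G01 X27.99 Y164.68 F1017
G01 X37.73 Y153.50 F1017
G01 X47.00 Y144.90 F1017
G01 X54.17 Y141.97 F1017
G01 X57.62 Y147.82 F1017
M5
G00 X23.90 Y114.95
M4 S406
G01 X173.53 Y45.39 F2441
G01 X116.72 Y92.68 F2441
G01 X189.98 Y104.93 F2441
G01 X112.20 Y58.97 F2441
M5
G00 X187.26 Y136.73
M4 S788
G01 X206.93 Y151.08 F1017
G01 X136.49 Y128.42 F1017
M5
G00 X0.00 Y0.00

Since the viewBox matches the mm dimensions, user units are millimetres directly. The only transform is the Y-flip y_m = 217.95 − y_svg.

Shape 1 is a regular polygon drawn with `<path>`. Its stroke #0000ff means cut at S788, F1017. After flipping Y the toolpath is (111.09,13.80) → (88.72,16.45) → (91.37,38.82) → (113.74,36.17) → (111.09,13.80), returning to the start.

Shape 2 is a closed polygon drawn with `<polygon>`. Its stroke #008000 means score at S406, F2441. After flipping Y the toolpath is (178.61,156.66) → (97.10,60.75) → (39.80,162.36) → (178.61,156.66), returning to the start.

Shape 3 is a quadratic bezier drawn with `<path>`. Its stroke #008000 means score at S406, F2441. After flipping Y the toolpath is (67.35,203.03) → (62.15,174.36) → (55.38,147.50) → (47.06,122.45) → (37.18,99.20) → (25.74,77.76) → (12.74,58.13).

Shape 4 is a cubic bezier drawn with `<path>`. Its stroke #0000ff means cut at S788, F1017. After flipping Y the toolpath is (13.57,182.39) → (19.40,175.34) → (27.99,164.68) → (37.73,153.50) → (47.00,144.90) → (54.17,141.97) → (57.62,147.82).

Shape 5 is a open polyline drawn with `<polyline>`. Its stroke #008000 means score at S406, F2441. After flipping Y the toolpath is (23.90,114.95) → (173.53,45.39) → (116.72,92.68) → (189.98,104.93) → (112.20,58.97).

Shape 6 is a open polyline drawn with `<polyline>`. Its stroke #0000ff means cut at S788, F1017. After flipping Y the toolpath is (187.26,136.73) → (206.93,151.08) → (136.49,128.42).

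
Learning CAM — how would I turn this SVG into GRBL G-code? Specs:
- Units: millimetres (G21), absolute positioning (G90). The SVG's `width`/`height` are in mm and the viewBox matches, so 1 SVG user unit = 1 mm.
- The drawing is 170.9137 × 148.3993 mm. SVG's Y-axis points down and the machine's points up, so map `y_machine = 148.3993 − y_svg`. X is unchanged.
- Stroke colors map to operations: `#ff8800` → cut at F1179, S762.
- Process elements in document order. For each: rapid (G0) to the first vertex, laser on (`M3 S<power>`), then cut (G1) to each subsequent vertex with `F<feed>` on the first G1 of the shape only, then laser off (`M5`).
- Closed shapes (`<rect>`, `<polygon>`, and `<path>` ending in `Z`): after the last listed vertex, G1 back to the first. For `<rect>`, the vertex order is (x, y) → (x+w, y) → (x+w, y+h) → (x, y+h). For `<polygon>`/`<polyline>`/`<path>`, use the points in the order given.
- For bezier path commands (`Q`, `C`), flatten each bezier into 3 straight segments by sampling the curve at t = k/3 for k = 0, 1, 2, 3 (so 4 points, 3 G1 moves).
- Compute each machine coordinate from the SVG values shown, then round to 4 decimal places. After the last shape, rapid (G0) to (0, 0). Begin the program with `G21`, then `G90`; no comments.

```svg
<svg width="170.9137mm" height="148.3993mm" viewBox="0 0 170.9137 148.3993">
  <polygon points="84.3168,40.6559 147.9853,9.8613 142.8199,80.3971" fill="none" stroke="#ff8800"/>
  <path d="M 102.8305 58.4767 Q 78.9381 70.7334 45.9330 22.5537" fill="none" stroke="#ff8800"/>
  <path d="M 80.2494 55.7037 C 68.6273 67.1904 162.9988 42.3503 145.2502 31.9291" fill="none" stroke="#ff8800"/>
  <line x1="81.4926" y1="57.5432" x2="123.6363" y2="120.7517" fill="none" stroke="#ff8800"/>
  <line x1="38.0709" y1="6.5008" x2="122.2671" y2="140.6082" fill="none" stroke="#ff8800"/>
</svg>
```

G21
G90
G0 X84.3168 Y107.7434
M3 S762
G1 X147.9853 Y138.5380 F1179
G1 X142.8199 Y68.0022
G1 X84.3168 Y107.7434
M5
G0 X102.8305 Y89.9226
M3 S762
G1 X85.8897 Y88.4666 F1179
G1 X66.9239 Y100.4410
G1 X45.9330 Y125.8456
M5
G0 X80.2494 Y92.6956
M3 S762
G1 X95.8802 Y91.4384 F1179
G1 X133.7037 Y103.1222
G1 X145.2502 Y116.4702
M5
G0 X81.4926 Y90.8561
M3 S762
G1 X123.6363 Y27.6476 F1179
M5
G0 X38.0709 Y141.8985
M3 S762
G1 X122.2671 Y7.7911 F1179
M5
G0 X0.0000 Y0.0000

1 u = 1 mm; y_m = 148.3993 − y.

[1] `<polygon>` regular polygon, #ff8800→cut S762 F1179: (84.3168,107.7434) → (147.9853,138.5380) → (142.8199,68.0022) → (84.3168,107.7434) (closed)

[2] `<path>` quadratic bezier, #ff8800→cut S762 F1179: (102.8305,89.9226) → (85.8897,88.4666) → (66.9239,100.4410) → (45.9330,125.8456)

[3] `<path>` cubic bezier, #ff8800→cut S762 F1179: (80.2494,92.6956) → (95.8802,91.4384) → (133.7037,103.1222) → (145.2502,116.4702)

[4] `<line>` line segment, #ff8800→cut S762 F1179: (81.4926,90.8561) → (123.6363,27.6476)

[5] `<line>` line segment, #ff8800→cut S762 F1179: (38.0709,141.8985) → (122.2671,7.7911)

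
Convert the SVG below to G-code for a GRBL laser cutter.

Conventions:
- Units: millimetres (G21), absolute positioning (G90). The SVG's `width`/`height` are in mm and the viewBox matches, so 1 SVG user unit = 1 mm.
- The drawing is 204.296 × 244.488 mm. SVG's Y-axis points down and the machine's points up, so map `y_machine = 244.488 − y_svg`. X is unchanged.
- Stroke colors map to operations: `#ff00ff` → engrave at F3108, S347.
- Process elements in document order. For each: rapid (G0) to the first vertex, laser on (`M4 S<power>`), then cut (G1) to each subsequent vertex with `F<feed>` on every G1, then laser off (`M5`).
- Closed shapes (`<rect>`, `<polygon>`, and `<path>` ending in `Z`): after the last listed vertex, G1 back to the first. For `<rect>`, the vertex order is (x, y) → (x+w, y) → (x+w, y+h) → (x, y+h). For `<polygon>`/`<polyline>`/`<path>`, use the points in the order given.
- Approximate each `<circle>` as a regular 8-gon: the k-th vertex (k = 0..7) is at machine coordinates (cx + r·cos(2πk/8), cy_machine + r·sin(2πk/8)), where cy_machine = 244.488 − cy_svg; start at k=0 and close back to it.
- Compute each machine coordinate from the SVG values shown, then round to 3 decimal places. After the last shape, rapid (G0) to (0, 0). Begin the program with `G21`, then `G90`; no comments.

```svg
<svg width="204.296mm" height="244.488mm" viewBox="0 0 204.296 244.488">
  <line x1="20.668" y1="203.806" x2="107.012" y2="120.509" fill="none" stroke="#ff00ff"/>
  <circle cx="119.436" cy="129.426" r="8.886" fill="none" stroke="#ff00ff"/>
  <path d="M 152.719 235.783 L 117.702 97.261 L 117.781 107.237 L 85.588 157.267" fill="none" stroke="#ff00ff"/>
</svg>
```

G21
G90
G0 X20.668 Y40.682
M4 S347
G1 X107.012 Y123.979 F3108
M5
G0 X128.322 Y115.062
M4 S347
G1 X125.719 Y121.345 F3108
G1 X119.436 Y123.948 F3108
G1 X113.153 Y121.345 F3108
G1 X110.550 Y115.062 F3108
G1 X113.153 Y108.779 F3108
G1 X119.436 Y106.176 F3108
G1 X125.719 Y108.779 F3108
G1 X128.322 Y115.062 F3108
M5
G0 X152.719 Y8.705
M4 S347
G1 X117.702 Y147.227 F3108
G1 X117.781 Y137.251 F3108
G1 X85.588 Y87.221 F3108
M5
G0 X0.000 Y0.000

Since the viewBox matches the mm dimensions, user units are millimetres directly. The only transform is the Y-flip y_m = 244.488 − y_svg.

Shape 1 is a line segment drawn with `<line>`. Its stroke #ff00ff means engrave at S347, F3108. After flipping Y the toolpath is (20.668,40.682) → (107.012,123.979).

Shape 2 is a circle drawn with `<circle>`. Its stroke #ff00ff means engrave at S347, F3108. After flipping Y the toolpath is (128.322,115.062) → (125.719,121.345) → (119.436,123.948) → (113.153,121.345) → (110.550,115.062) → (113.153,108.779) → (119.436,106.176) → (125.719,108.779) → (128.322,115.062), returning to the start.

Shape 3 is a open polyline drawn with `<path>`. Its stroke #ff00ff means engrave at S347, F3108. After flipping Y the toolpath is (152.719,8.705) → (117.702,147.227) → (117.781,137.251) → (85.588,87.221).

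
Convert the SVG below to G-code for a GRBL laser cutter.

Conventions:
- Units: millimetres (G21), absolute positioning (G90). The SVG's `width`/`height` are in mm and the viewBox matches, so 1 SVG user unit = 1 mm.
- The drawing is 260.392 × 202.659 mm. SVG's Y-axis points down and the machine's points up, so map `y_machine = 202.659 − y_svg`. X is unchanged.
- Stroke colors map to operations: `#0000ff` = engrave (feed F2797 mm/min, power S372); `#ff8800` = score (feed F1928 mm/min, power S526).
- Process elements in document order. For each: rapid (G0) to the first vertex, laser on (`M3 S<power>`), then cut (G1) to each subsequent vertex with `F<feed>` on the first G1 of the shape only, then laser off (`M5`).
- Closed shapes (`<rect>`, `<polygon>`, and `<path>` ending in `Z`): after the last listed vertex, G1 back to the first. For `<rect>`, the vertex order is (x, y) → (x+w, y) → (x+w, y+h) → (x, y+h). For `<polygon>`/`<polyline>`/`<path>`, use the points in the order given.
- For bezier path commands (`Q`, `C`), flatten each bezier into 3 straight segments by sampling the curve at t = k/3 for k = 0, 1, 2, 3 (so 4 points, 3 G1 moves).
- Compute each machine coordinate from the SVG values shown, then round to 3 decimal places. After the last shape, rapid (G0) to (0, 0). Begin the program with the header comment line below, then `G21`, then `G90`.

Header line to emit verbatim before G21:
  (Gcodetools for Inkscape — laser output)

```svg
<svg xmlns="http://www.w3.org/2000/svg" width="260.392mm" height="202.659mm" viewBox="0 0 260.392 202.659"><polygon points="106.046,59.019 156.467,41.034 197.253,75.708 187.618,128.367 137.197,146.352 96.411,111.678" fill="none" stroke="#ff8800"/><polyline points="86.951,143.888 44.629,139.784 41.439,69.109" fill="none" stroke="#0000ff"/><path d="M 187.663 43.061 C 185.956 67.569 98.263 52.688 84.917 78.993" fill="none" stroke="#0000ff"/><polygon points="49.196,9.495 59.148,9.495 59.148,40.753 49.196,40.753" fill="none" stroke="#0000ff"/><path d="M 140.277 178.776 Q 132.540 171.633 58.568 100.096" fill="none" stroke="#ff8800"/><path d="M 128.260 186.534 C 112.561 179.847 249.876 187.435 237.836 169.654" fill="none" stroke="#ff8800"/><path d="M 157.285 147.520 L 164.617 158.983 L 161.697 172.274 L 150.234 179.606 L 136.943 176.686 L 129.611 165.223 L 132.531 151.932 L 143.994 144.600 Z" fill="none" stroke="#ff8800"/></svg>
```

viewBox `0 0 260.392 202.659` with mm width/height → 1 unit = 1 mm. Flip: y_m = 202.659 − y_svg.

**Shape 1** — `<polygon>` regular polygon, stroke `#ff8800` → score (S526, F1928). Machine vertices: (106.046,143.640) → (156.467,161.625) → (197.253,126.951) → (187.618,74.292) → (137.197,56.307) → (96.411,90.981) → (106.046,143.640). Closed: final G1 returns to the first vertex.

**Shape 2** — `<polyline>` open polyline, stroke `#0000ff` → engrave (S372, F2797). Machine vertices: (86.951,58.771) → (44.629,62.875) → (41.439,133.550). Open path.

**Shape 3** — `<path>` cubic bezier, stroke `#0000ff` → engrave (S372, F2797). Control points (SVG): P0=(187.663,43.061), P1=(185.956,67.569), P2=(98.263,52.688), P3=(84.917,78.993); sampled at t=k/3. Machine vertices: (187.663,159.598) → (163.232,145.235) → (117.107,139.227) → (84.917,123.666). Open path.

**Shape 4** — `<polygon>` rectangle, stroke `#0000ff` → engrave (S372, F2797). Machine vertices: (49.196,193.164) → (59.148,193.164) → (59.148,161.906) → (49.196,161.906) → (49.196,193.164). Closed: final G1 returns to the first vertex.

**Shape 5** — `<path>` quadratic bezier, stroke `#ff8800` → score (S526, F1928). Control points (SVG): P0=(140.277,178.776), P1=(132.540,171.633), P2=(58.568,100.096); sampled at t=k/3. Machine vertices: (140.277,23.883) → (127.760,35.800) → (100.523,62.027) → (58.568,102.563). Open path.

**Shape 6** — `<path>` cubic bezier, stroke `#ff8800` → score (S526, F1928). Control points (SVG): P0=(128.260,186.534), P1=(112.561,179.847), P2=(249.876,187.435), P3=(237.836,169.654); sampled at t=k/3. Machine vertices: (128.260,16.125) → (152.367,19.522) → (211.290,22.212) → (237.836,33.005). Open path.

**Shape 7** — `<path>` regular polygon, stroke `#ff8800` → score (S526, F1928). Machine vertices: (157.285,55.139) → (164.617,43.676) → (161.697,30.385) → (150.234,23.053) → (136.943,25.973) → (129.611,37.436) → (132.531,50.727) → (143.994,58.059) → (157.285,55.139). Closed: final G1 returns to the first vertex.

(Gcodetools for Inkscape — laser output)
G21
G90
G0 X106.046 Y143.640
M3 S526
G1 X156.467 Y161.625 F1928
G1 X197.253 Y126.951
G1 X187.618 Y74.292
G1 X137.197 Y56.307
G1 X96.411 Y90.981
G1 X106.046 Y143.640
M5
G0 X86.951 Y58.771
M3 S372
G1 X44.629 Y62.875 F2797
G1 X41.439 Y133.550
M5
G0 X187.663 Y159.598
M3 S372
G1 X163.232 Y145.235 F2797
G1 X117.107 Y139.227
G1 X84.917 Y123.666
M5
G0 X49.196 Y193.164
M3 S372
G1 X59.148 Y193.164 F2797
G1 X59.148 Y161.906
G1 X49.196 Y161.906
G1 X49.196 Y193.164
M5
G0 X140.277 Y23.883
M3 S526
G1 X127.760 Y35.800 F1928
G1 X100.523 Y62.027
G1 X58.568 Y102.563
M5
G0 X128.260 Y16.125
M3 S526
G1 X152.367 Y19.522 F1928
G1 X211.290 Y22.212
G1 X237.836 Y33.005
M5
G0 X157.285 Y55.139
M3 S526
G1 X164.617 Y43.676 F1928
G1 X161.697 Y30.385
G1 X150.234 Y23.053
G1 X136.943 Y25.973
G1 X129.611 Y37.436
G1 X132.531 Y50.727
G1 X143.994 Y58.059
G1 X157.285 Y55.139
M5
G0 X0.000 Y0.000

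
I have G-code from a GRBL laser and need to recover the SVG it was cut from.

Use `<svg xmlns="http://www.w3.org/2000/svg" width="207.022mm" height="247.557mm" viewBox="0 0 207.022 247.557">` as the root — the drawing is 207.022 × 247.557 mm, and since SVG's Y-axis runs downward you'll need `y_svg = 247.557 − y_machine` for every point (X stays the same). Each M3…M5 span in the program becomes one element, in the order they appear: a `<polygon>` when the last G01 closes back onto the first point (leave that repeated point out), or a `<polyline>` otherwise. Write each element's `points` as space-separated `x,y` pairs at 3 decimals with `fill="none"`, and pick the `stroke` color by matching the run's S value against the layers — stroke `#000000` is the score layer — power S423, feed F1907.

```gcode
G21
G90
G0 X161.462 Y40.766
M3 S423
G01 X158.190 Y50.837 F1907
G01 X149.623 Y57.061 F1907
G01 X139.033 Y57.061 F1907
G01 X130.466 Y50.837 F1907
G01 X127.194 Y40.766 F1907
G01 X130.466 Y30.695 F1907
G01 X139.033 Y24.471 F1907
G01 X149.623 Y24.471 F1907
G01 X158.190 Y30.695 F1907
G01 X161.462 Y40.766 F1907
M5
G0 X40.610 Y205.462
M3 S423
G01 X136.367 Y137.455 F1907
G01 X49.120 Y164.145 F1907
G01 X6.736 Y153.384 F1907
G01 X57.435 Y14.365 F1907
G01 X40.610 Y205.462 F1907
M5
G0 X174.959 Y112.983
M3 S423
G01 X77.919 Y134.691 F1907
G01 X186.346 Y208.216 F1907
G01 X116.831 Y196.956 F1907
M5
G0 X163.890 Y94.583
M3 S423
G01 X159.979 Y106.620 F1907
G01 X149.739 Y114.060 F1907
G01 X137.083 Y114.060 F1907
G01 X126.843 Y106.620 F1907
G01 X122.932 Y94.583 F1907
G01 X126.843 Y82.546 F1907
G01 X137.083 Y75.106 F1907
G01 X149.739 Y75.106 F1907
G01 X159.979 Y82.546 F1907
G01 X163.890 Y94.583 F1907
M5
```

<svg xmlns="http://www.w3.org/2000/svg" width="207.022mm" height="247.557mm" viewBox="0 0 207.022 247.557">
  <polygon points="161.462,206.791 158.190,196.720 149.623,190.496 139.033,190.496 130.466,196.720 127.194,206.791 130.466,216.862 139.033,223.086 149.623,223.086 158.190,216.862" fill="none" stroke="#000000"/>
  <polygon points="40.610,42.095 136.367,110.102 49.120,83.412 6.736,94.173 57.435,233.192" fill="none" stroke="#000000"/>
  <polyline points="174.959,134.574 77.919,112.866 186.346,39.341 116.831,50.601" fill="none" stroke="#000000"/>
  <polygon points="163.890,152.974 159.979,140.937 149.739,133.497 137.083,133.497 126.843,140.937 122.932,152.974 126.843,165.011 137.083,172.451 149.739,172.451 159.979,165.011" fill="none" stroke="#000000"/>
</svg>

Each laser-on run becomes one SVG element. Flip Y back into SVG space with y_svg = 247.557 − y_machine. Every run uses S423, so all elements get stroke `#000000` (score).

Run 1: The run returns to its start, so emit a `<polygon>` with points (Y-flipped): 161.462,206.791 158.190,196.720 149.623,190.496 139.033,190.496 130.466,196.720 127.194,206.791 130.466,216.862 139.033,223.086 149.623,223.086 158.190,216.862.

Run 2: The run returns to its start, so emit a `<polygon>` with points (Y-flipped): 40.610,42.095 136.367,110.102 49.120,83.412 6.736,94.173 57.435,233.192.

Run 3: The run is open, so emit a `<polyline>` with points (Y-flipped): 174.959,134.574 77.919,112.866 186.346,39.341 116.831,50.601.

Run 4: The run returns to its start, so emit a `<polygon>` with points (Y-flipped): 163.890,152.974 159.979,140.937 149.739,133.497 137.083,133.497 126.843,140.937 122.932,152.974 126.843,165.011 137.083,172.451 149.739,172.451 159.979,165.011.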